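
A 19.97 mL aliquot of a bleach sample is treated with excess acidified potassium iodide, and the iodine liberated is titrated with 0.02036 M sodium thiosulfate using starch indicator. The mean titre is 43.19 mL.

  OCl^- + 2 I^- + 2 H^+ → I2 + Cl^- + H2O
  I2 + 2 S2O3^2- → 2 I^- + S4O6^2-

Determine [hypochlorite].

n(S2O3^2-) = 0.04319 × 0.02036 = 8.793 × 10^-4 mol
n(I2) = n(S2O3^2-)/2 = 4.397 × 10^-4 mol
n(OCl^-) in the aliquot = 4.397 × 10^-4 mol (1:1 ratio)
[OCl^-] = 4.397 × 10^-4 / 0.01997 = 0.02202 mol/L

0.02202 M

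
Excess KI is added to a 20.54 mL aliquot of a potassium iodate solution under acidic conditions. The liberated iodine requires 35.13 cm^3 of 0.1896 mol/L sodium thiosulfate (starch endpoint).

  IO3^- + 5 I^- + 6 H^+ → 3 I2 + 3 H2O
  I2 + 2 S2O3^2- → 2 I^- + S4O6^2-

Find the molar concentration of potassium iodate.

0.05405 mol/L

n(S2O3^2-) = 0.03513 × 0.1896 = 6.661 × 10^-3 mol
n(I2) = n(S2O3^2-)/2 = 3.330 × 10^-3 mol
From the 1:3 ratio, n(IO3^-) in the aliquot = 1/3 × 3.330 × 10^-3 = 1.110 × 10^-3 mol
[IO3^-] = 1.110 × 10^-3 / 0.02054 = 0.05405 mol/L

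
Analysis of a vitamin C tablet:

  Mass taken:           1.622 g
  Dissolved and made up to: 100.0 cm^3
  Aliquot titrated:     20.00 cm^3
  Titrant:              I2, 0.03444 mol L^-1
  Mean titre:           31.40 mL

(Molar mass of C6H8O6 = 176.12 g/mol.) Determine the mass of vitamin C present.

C6H8O6 + I2 → C6H6O6 + 2 HI
n(I2) per titration = 0.03140 × 0.03444 = 1.081 × 10^-3 mol
n(C6H8O6) in each aliquot = 1.081 × 10^-3 mol (1:1 ratio)
n(C6H8O6) in the whole flask = 1.081 × 10^-3 × 100.0/20.00 = 5.407 × 10^-3 mol
mass of C6H8O6 = 5.407 × 10^-3 × 176.12 = 0.9523 g

0.9523 g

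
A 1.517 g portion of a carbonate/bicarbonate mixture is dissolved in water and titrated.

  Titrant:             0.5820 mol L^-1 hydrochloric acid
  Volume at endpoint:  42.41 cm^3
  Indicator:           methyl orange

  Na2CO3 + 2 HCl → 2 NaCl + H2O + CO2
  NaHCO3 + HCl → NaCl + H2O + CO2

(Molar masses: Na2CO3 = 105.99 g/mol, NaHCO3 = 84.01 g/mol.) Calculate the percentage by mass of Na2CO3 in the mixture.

62.69 %

n(HCl) = 0.04241 × 0.5820 = 0.02468 mol
Let x = n(Na2CO3), y = n(NaHCO3).
Titrant: 2x + 1y = 0.02468;  mass: 105.99x + 84.01y = 1.517
Solving, x = 8.973 × 10^-3 mol, y = 6.737 × 10^-3 mol
mass of Na2CO3 = 8.973 × 10^-3 × 105.99 = 0.9510 g
% Na2CO3 = 0.9510 / 1.517 × 100 = 62.69 %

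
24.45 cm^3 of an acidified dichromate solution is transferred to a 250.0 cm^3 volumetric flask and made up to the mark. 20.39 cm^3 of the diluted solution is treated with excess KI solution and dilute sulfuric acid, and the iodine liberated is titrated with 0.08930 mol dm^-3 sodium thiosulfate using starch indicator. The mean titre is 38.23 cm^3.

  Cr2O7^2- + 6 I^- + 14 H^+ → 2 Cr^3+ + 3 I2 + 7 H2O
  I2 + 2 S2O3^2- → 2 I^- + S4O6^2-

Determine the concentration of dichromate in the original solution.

0.2853 mol/L

n(S2O3^2-) = 0.03823 × 0.08930 = 3.414 × 10^-3 mol
n(I2) = n(S2O3^2-)/2 = 1.707 × 10^-3 mol
From the 1:3 ratio, n(Cr2O7^2-) in the aliquot = 1/3 × 1.707 × 10^-3 = 5.690 × 10^-4 mol
[Cr2O7^2-]_dilute = 5.690 × 10^-4 / 0.02039 = 0.02791 mol/L
[Cr2O7^2-]_original = 0.02791 × 250.0/24.45 = 0.2853 mol/L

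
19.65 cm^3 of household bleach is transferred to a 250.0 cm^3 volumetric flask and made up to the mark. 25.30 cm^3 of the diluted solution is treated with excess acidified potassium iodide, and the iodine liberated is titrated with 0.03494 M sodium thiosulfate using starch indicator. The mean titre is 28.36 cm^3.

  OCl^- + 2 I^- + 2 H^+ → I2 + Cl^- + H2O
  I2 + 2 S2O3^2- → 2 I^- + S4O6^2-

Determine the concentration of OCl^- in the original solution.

0.2491 M

n(S2O3^2-) = 0.02836 × 0.03494 = 9.909 × 10^-4 mol
n(I2) = n(S2O3^2-)/2 = 4.954 × 10^-4 mol
n(OCl^-) in the aliquot = 4.954 × 10^-4 mol (1:1 ratio)
[OCl^-]_dilute = 4.954 × 10^-4 / 0.02530 = 0.01958 mol/L
[OCl^-]_original = 0.01958 × 250.0/19.65 = 0.2491 mol/L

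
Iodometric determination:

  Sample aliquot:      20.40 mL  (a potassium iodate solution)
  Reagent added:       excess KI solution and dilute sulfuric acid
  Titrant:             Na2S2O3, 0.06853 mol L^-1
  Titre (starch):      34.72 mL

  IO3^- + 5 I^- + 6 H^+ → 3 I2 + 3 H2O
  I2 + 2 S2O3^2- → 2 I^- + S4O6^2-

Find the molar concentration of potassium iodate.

0.01944 mol/L

n(S2O3^2-) = 0.03472 × 0.06853 = 2.379 × 10^-3 mol
n(I2) = n(S2O3^2-)/2 = 1.190 × 10^-3 mol
From the 1:3 ratio, n(IO3^-) in the aliquot = 1/3 × 1.190 × 10^-3 = 3.966 × 10^-4 mol
[IO3^-] = 3.966 × 10^-4 / 0.02040 = 0.01944 mol/L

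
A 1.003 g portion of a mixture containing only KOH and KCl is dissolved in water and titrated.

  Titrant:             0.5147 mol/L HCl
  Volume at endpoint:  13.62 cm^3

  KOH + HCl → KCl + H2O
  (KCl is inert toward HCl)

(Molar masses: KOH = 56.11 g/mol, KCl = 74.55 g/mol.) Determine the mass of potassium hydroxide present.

n(HCl) = 0.01362 × 0.5147 = 7.010 × 10^-3 mol
Let x = n(KOH), y = n(KCl).
Titrant: 1x = 7.010 × 10^-3;  mass: 56.11x + 74.55y = 1.003
Solving, x = 7.010 × 10^-3 mol, y = 8.178 × 10^-3 mol
mass of KOH = 7.010 × 10^-3 × 56.11 = 0.3933 g

0.3933 g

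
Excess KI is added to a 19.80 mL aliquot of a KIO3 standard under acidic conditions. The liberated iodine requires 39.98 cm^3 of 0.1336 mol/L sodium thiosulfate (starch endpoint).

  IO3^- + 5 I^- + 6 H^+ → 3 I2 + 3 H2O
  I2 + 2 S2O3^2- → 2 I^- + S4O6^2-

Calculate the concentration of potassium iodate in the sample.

0.04496 mol/L

n(S2O3^2-) = 0.03998 × 0.1336 = 5.341 × 10^-3 mol
n(I2) = n(S2O3^2-)/2 = 2.671 × 10^-3 mol
From the 1:3 ratio, n(IO3^-) in the aliquot = 1/3 × 2.671 × 10^-3 = 8.902 × 10^-4 mol
[IO3^-] = 8.902 × 10^-4 / 0.01980 = 0.04496 mol/L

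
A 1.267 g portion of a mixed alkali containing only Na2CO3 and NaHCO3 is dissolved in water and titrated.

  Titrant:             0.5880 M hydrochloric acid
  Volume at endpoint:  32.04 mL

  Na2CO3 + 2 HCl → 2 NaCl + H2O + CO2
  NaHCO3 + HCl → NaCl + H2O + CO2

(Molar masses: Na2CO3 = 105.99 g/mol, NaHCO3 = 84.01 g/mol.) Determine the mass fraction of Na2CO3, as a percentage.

n(HCl) = 0.03204 × 0.5880 = 0.01884 mol
Let x = n(Na2CO3), y = n(NaHCO3).
Titrant: 2x + 1y = 0.01884;  mass: 105.99x + 84.01y = 1.267
Solving, x = 5.090 × 10^-3 mol, y = 8.660 × 10^-3 mol
mass of Na2CO3 = 5.090 × 10^-3 × 105.99 = 0.5394 g
% Na2CO3 = 0.5394 / 1.267 × 100 = 42.58 %

42.58 %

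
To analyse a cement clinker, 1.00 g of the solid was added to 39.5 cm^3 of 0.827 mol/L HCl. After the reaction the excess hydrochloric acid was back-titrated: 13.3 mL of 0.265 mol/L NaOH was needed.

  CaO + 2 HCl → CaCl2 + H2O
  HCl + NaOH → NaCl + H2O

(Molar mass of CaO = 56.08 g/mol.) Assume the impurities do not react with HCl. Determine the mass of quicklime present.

n(HCl) added = 0.0395 × 0.827 = 0.0327 mol
n(NaOH) used in back-titration = 0.0133 × 0.265 = 3.52 × 10^-3 mol
n(HCl) left over = 3.52 × 10^-3 mol (1:1 ratio)
n(HCl) consumed by analyte = 0.0327 − 3.52 × 10^-3 = 0.0291 mol
From the 1:2 ratio, n(CaO) = 1/2 × 0.0291 = 0.0146 mol
mass of CaO = 0.0146 × 56.08 = 0.817 g

0.817 g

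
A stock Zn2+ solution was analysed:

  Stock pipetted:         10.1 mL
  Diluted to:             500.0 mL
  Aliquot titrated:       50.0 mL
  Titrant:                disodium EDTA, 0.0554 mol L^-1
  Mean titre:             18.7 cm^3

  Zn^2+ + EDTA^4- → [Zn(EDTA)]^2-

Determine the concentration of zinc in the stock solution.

1.03 mol/L

n(EDTA) = 0.0187 × 0.0554 = 1.04 × 10^-3 mol
n(Zn2+) in the aliquot = 1.04 × 10^-3 mol (1:1 ratio)
[Zn2+]_dilute = 1.04 × 10^-3 / 0.0500 = 0.0207 mol/L
Dilution factor = 500.0 / 10.1 = 49.50
[Zn2+]_stock = 0.0207 × 49.50 = 1.03 mol/L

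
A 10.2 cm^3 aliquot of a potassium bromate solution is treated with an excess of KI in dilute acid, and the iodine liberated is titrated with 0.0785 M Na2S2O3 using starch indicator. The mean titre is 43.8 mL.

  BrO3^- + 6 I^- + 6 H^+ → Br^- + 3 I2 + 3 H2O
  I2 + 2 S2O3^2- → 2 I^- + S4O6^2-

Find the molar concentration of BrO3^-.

0.0562 M

n(S2O3^2-) = 0.0438 × 0.0785 = 3.44 × 10^-3 mol
n(I2) = n(S2O3^2-)/2 = 1.72 × 10^-3 mol
From the 1:3 ratio, n(BrO3^-) in the aliquot = 1/3 × 1.72 × 10^-3 = 5.73 × 10^-4 mol
[BrO3^-] = 5.73 × 10^-4 / 0.0102 = 0.0562 mol/L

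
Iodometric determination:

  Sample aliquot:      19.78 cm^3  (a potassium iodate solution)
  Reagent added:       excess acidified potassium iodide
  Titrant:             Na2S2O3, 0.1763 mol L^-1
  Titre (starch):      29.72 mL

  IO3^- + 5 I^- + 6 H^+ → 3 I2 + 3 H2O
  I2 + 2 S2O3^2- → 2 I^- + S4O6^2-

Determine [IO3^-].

n(S2O3^2-) = 0.02972 × 0.1763 = 5.240 × 10^-3 mol
n(I2) = n(S2O3^2-)/2 = 2.620 × 10^-3 mol
From the 1:3 ratio, n(IO3^-) in the aliquot = 1/3 × 2.620 × 10^-3 = 8.733 × 10^-4 mol
[IO3^-] = 8.733 × 10^-4 / 0.01978 = 0.04415 mol/L

0.04415 mol/L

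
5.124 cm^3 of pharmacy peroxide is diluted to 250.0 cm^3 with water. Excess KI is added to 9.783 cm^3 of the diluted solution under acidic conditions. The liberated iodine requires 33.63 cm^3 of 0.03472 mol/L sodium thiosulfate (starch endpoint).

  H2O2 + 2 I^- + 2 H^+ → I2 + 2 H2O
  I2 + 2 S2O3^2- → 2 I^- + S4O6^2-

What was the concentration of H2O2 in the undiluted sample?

n(S2O3^2-) = 0.03363 × 0.03472 = 1.168 × 10^-3 mol
n(I2) = n(S2O3^2-)/2 = 5.838 × 10^-4 mol
n(H2O2) in the aliquot = 5.838 × 10^-4 mol (1:1 ratio)
[H2O2]_dilute = 5.838 × 10^-4 / 0.009783 = 0.05968 mol/L
[H2O2]_original = 0.05968 × 250.0/5.124 = 2.912 mol/L

2.912 mol/L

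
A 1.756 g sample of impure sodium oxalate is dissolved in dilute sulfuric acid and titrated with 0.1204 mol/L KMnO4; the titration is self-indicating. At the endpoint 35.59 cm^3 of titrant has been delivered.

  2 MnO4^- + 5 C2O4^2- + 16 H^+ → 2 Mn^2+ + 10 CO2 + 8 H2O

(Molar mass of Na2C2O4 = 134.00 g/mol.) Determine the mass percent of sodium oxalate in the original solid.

81.75 %

n(KMnO4) = 0.03559 L × 0.1204 mol/L = 4.285 × 10^-3 mol
From the 5:2 ratio, n(Na2C2O4) = 5/2 × 4.285 × 10^-3 = 0.01071 mol
mass of Na2C2O4 = 0.01071 × 134.00 g/mol = 1.435 g
% Na2C2O4 = 1.435 / 1.756 × 100 = 81.75 %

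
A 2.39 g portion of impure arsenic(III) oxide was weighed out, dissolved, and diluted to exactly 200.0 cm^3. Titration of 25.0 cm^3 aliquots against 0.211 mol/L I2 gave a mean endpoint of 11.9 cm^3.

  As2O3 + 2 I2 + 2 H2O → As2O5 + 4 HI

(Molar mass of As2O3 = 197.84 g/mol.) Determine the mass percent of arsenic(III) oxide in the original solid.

n(I2) per titration = 0.0119 × 0.211 = 2.51 × 10^-3 mol
From the 1:2 ratio, n(As2O3) in each aliquot = 1/2 × 2.51 × 10^-3 = 1.26 × 10^-3 mol
n(As2O3) in the whole flask = 1.26 × 10^-3 × 200.0/25.0 = 0.0100 mol
mass of As2O3 = 0.0100 × 197.84 = 1.99 g
% As2O3 = 1.99 / 2.39 × 100 = 83.1 %

83.1 %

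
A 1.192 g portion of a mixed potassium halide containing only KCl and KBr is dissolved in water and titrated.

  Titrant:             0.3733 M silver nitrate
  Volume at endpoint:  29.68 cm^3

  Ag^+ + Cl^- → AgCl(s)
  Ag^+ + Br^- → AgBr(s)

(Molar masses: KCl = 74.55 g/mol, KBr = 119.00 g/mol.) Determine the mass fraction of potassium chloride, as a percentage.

n(AgNO3) = 0.02968 × 0.3733 = 0.01108 mol
Let x = n(KCl), y = n(KBr).
Titrant: 1x + 1y = 0.01108;  mass: 74.55x + 119.00y = 1.192
Solving, x = 2.845 × 10^-3 mol, y = 8.234 × 10^-3 mol
mass of KCl = 2.845 × 10^-3 × 74.55 = 0.2121 g
% KCl = 0.2121 / 1.192 × 100 = 17.79 %

17.79 %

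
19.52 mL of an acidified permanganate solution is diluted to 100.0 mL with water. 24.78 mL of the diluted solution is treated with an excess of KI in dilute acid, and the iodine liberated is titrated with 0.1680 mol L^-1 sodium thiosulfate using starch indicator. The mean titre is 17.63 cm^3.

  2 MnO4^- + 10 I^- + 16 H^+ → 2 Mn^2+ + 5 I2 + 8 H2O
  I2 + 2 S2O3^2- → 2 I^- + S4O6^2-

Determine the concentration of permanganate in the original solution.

n(S2O3^2-) = 0.01763 × 0.1680 = 2.962 × 10^-3 mol
n(I2) = n(S2O3^2-)/2 = 1.481 × 10^-3 mol
From the 2:5 ratio, n(MnO4^-) in the aliquot = 2/5 × 1.481 × 10^-3 = 5.924 × 10^-4 mol
[MnO4^-]_dilute = 5.924 × 10^-4 / 0.02478 = 0.02391 mol/L
[MnO4^-]_original = 0.02391 × 100.0/19.52 = 0.1225 mol/L

0.1225 mol/L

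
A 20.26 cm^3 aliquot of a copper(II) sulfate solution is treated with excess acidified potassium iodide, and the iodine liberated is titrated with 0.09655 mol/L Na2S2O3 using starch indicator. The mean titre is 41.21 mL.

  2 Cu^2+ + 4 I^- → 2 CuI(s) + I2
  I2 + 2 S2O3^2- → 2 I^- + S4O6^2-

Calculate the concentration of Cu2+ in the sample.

0.1964 mol/L

n(S2O3^2-) = 0.04121 × 0.09655 = 3.979 × 10^-3 mol
n(I2) = n(S2O3^2-)/2 = 1.989 × 10^-3 mol
From the 2:1 ratio, n(Cu2+) in the aliquot = 2/1 × 1.989 × 10^-3 = 3.979 × 10^-3 mol
[Cu2+] = 3.979 × 10^-3 / 0.02026 = 0.1964 mol/L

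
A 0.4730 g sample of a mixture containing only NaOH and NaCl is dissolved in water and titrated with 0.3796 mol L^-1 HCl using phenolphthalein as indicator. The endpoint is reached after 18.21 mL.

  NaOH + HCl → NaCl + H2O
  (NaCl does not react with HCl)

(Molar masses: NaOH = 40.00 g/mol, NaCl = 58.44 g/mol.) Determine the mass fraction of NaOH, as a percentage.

n(HCl) = 0.01821 × 0.3796 = 6.913 × 10^-3 mol
Let x = n(NaOH), y = n(NaCl).
Titrant: 1x = 6.913 × 10^-3;  mass: 40.00x + 58.44y = 0.4730
Solving, x = 6.913 × 10^-3 mol, y = 3.362 × 10^-3 mol
mass of NaOH = 6.913 × 10^-3 × 40.00 = 0.2765 g
% NaOH = 0.2765 / 0.4730 × 100 = 58.46 %

58.46 %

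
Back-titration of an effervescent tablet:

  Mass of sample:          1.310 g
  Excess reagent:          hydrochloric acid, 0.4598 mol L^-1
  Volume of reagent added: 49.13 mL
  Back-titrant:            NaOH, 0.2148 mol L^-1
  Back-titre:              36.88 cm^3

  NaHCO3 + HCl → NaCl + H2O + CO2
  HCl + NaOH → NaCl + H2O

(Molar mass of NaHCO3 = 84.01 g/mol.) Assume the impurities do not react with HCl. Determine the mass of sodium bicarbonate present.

n(HCl) added = 0.04913 × 0.4598 = 0.02259 mol
n(NaOH) used in back-titration = 0.03688 × 0.2148 = 7.922 × 10^-3 mol
n(HCl) left over = 7.922 × 10^-3 mol (1:1 ratio)
n(HCl) consumed by analyte = 0.02259 − 7.922 × 10^-3 = 0.01467 mol
n(NaHCO3) = 0.01467 mol (1:1 ratio)
mass of NaHCO3 = 0.01467 × 84.01 = 1.232 g

1.232 g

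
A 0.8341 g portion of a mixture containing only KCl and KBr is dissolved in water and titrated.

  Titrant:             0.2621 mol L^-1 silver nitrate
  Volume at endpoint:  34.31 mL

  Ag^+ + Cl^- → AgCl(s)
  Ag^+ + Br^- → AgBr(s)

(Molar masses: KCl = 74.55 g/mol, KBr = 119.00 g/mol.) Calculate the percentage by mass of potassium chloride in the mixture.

n(AgNO3) = 0.03431 × 0.2621 = 8.993 × 10^-3 mol
Let x = n(KCl), y = n(KBr).
Titrant: 1x + 1y = 8.993 × 10^-3;  mass: 74.55x + 119.00y = 0.8341
Solving, x = 5.310 × 10^-3 mol, y = 3.683 × 10^-3 mol
mass of KCl = 5.310 × 10^-3 × 74.55 = 0.3959 g
% KCl = 0.3959 / 0.8341 × 100 = 47.46 %

47.46 %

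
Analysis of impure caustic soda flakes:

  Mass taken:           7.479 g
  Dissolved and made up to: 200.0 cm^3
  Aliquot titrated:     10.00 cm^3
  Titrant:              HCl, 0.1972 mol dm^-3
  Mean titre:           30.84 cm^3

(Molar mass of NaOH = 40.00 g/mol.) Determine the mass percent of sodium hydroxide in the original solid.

65.05 %

NaOH + HCl → NaCl + H2O
n(HCl) per titration = 0.03084 × 0.1972 = 6.082 × 10^-3 mol
n(NaOH) in each aliquot = 6.082 × 10^-3 mol (1:1 ratio)
n(NaOH) in the whole flask = 6.082 × 10^-3 × 200.0/10.00 = 0.1216 mol
mass of NaOH = 0.1216 × 40.00 = 4.865 g
% NaOH = 4.865 / 7.479 × 100 = 65.05 %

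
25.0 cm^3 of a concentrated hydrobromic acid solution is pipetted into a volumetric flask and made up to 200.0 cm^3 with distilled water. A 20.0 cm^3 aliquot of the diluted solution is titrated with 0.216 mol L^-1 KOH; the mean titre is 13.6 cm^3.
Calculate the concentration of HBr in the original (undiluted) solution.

1.18 mol/L

HBr + KOH → KBr + H2O
n(KOH) = 0.0136 × 0.216 = 2.94 × 10^-3 mol
n(HBr) in the aliquot = 2.94 × 10^-3 mol (1:1 ratio)
[HBr]_dilute = 2.94 × 10^-3 / 0.0200 = 0.147 mol/L
Dilution factor = 200.0 / 25.0 = 8.000
[HBr]_stock = 0.147 × 8.000 = 1.18 mol/L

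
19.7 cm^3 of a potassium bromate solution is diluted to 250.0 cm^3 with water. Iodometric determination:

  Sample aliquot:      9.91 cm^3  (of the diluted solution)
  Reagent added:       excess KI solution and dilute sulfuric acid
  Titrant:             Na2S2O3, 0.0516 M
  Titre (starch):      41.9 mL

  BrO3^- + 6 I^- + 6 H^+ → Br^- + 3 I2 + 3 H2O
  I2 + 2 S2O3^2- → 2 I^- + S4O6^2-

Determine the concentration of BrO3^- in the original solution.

n(S2O3^2-) = 0.0419 × 0.0516 = 2.16 × 10^-3 mol
n(I2) = n(S2O3^2-)/2 = 1.08 × 10^-3 mol
From the 1:3 ratio, n(BrO3^-) in the aliquot = 1/3 × 1.08 × 10^-3 = 3.60 × 10^-4 mol
[BrO3^-]_dilute = 3.60 × 10^-4 / 0.00991 = 0.0364 mol/L
[BrO3^-]_original = 0.0364 × 250.0/19.7 = 0.461 mol/L

0.461 M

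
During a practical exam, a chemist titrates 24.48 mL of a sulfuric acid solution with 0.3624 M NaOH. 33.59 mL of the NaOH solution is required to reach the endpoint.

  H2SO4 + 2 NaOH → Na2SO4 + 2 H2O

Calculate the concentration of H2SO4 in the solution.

0.2486 M

n(NaOH) = 0.03359 L × 0.3624 mol/L = 0.01217 mol
From the 1:2 mole ratio, n(H2SO4) = 1/2 × 0.01217 = 6.087 × 10^-3 mol
[H2SO4] = 6.087 × 10^-3 mol / 0.02448 L = 0.2486 mol/L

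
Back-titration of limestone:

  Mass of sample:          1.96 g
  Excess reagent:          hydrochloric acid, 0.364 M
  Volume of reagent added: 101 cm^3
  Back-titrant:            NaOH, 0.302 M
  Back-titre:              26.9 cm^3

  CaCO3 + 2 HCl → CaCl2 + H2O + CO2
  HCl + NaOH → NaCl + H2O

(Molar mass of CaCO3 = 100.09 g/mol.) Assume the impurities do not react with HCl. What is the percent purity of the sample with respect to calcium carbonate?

n(HCl) added = 0.101 × 0.364 = 0.0368 mol
n(NaOH) used in back-titration = 0.0269 × 0.302 = 8.12 × 10^-3 mol
n(HCl) left over = 8.12 × 10^-3 mol (1:1 ratio)
n(HCl) consumed by analyte = 0.0368 − 8.12 × 10^-3 = 0.0286 mol
From the 1:2 ratio, n(CaCO3) = 1/2 × 0.0286 = 0.0143 mol
mass of CaCO3 = 0.0143 × 100.09 = 1.43 g
% CaCO3 = 1.43 / 1.96 × 100 = 73.1 %

73.1 %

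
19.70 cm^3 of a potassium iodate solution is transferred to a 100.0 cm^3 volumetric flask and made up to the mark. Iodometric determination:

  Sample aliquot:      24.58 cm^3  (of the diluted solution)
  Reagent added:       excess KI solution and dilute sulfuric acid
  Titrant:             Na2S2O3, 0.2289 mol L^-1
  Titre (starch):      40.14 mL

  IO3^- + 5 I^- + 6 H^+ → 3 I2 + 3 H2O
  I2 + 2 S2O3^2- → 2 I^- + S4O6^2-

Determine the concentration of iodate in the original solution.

n(S2O3^2-) = 0.04014 × 0.2289 = 9.188 × 10^-3 mol
n(I2) = n(S2O3^2-)/2 = 4.594 × 10^-3 mol
From the 1:3 ratio, n(IO3^-) in the aliquot = 1/3 × 4.594 × 10^-3 = 1.531 × 10^-3 mol
[IO3^-]_dilute = 1.531 × 10^-3 / 0.02458 = 0.06230 mol/L
[IO3^-]_original = 0.06230 × 100.0/19.70 = 0.3162 mol/L

0.3162 mol/L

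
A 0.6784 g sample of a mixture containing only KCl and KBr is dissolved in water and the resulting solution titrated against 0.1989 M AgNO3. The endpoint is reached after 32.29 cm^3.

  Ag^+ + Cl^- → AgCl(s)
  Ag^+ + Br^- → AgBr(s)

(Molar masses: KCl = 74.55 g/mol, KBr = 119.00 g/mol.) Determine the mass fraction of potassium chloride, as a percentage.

n(AgNO3) = 0.03229 × 0.1989 = 6.422 × 10^-3 mol
Let x = n(KCl), y = n(KBr).
Titrant: 1x + 1y = 6.422 × 10^-3;  mass: 74.55x + 119.00y = 0.6784
Solving, x = 1.932 × 10^-3 mol, y = 4.491 × 10^-3 mol
mass of KCl = 1.932 × 10^-3 × 74.55 = 0.1440 g
% KCl = 0.1440 / 0.6784 × 100 = 21.23 %

21.23 %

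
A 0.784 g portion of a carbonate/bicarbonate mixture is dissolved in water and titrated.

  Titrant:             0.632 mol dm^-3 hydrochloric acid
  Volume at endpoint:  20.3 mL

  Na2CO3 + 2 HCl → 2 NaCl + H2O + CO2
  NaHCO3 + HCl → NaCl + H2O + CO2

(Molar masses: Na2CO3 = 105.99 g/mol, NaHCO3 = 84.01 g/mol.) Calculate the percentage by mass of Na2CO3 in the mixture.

n(HCl) = 0.0203 × 0.632 = 0.0128 mol
Let x = n(Na2CO3), y = n(NaHCO3).
Titrant: 2x + 1y = 0.0128;  mass: 105.99x + 84.01y = 0.784
Solving, x = 4.74 × 10^-3 mol, y = 3.36 × 10^-3 mol
mass of Na2CO3 = 4.74 × 10^-3 × 105.99 = 0.502 g
% Na2CO3 = 0.502 / 0.784 × 100 = 64.0 %

64.0 %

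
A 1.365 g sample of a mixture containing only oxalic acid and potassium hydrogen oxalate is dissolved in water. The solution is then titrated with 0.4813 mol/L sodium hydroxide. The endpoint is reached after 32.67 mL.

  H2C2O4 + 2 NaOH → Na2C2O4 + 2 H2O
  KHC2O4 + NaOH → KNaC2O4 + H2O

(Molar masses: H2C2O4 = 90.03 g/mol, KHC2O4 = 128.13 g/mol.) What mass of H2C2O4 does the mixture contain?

0.3519 g

n(NaOH) = 0.03267 × 0.4813 = 0.01572 mol
Let x = n(H2C2O4), y = n(KHC2O4).
Titrant: 2x + 1y = 0.01572;  mass: 90.03x + 128.13y = 1.365
Solving, x = 3.909 × 10^-3 mol, y = 7.907 × 10^-3 mol
mass of H2C2O4 = 3.909 × 10^-3 × 90.03 = 0.3519 g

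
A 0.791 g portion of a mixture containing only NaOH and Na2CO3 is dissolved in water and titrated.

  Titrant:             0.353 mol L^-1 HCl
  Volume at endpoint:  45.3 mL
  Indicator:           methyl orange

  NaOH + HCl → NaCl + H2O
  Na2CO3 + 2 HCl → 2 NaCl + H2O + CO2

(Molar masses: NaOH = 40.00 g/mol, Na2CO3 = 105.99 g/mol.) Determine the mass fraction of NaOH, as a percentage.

22.0 %

n(HCl) = 0.0453 × 0.353 = 0.0160 mol
Let x = n(NaOH), y = n(Na2CO3).
Titrant: 1x + 2y = 0.0160;  mass: 40.00x + 105.99y = 0.791
Solving, x = 4.34 × 10^-3 mol, y = 5.82 × 10^-3 mol
mass of NaOH = 4.34 × 10^-3 × 40.00 = 0.174 g
% NaOH = 0.174 / 0.791 × 100 = 22.0 %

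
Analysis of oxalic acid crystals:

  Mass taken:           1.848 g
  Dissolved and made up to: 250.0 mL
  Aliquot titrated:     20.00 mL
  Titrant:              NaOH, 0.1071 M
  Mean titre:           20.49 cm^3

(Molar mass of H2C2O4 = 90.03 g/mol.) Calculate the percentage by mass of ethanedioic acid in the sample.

H2C2O4 + 2 NaOH → Na2C2O4 + 2 H2O
n(NaOH) per titration = 0.02049 × 0.1071 = 2.194 × 10^-3 mol
From the 1:2 ratio, n(H2C2O4) in each aliquot = 1/2 × 2.194 × 10^-3 = 1.097 × 10^-3 mol
n(H2C2O4) in the whole flask = 1.097 × 10^-3 × 250.0/20.00 = 0.01372 mol
mass of H2C2O4 = 0.01372 × 90.03 = 1.235 g
% H2C2O4 = 1.235 / 1.848 × 100 = 66.82 %

66.82 %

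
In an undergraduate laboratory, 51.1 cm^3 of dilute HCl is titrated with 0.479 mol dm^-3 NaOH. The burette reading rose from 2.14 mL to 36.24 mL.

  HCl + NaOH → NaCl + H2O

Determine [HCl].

0.320 mol/L

n(NaOH) = 0.0341 L × 0.479 mol/L = 0.0163 mol
n(HCl) = 0.0163 mol (1:1 mole ratio)
[HCl] = 0.0163 mol / 0.0511 L = 0.320 mol/L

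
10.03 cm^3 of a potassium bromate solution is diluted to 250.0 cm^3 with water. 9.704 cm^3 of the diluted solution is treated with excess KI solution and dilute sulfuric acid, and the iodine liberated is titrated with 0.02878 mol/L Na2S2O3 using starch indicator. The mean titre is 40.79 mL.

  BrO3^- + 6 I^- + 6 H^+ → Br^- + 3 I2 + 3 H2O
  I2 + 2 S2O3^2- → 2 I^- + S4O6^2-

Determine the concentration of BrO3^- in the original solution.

n(S2O3^2-) = 0.04079 × 0.02878 = 1.174 × 10^-3 mol
n(I2) = n(S2O3^2-)/2 = 5.870 × 10^-4 mol
From the 1:3 ratio, n(BrO3^-) in the aliquot = 1/3 × 5.870 × 10^-4 = 1.957 × 10^-4 mol
[BrO3^-]_dilute = 1.957 × 10^-4 / 0.009704 = 0.02016 mol/L
[BrO3^-]_original = 0.02016 × 250.0/10.03 = 0.5026 mol/L

0.5026 mol/L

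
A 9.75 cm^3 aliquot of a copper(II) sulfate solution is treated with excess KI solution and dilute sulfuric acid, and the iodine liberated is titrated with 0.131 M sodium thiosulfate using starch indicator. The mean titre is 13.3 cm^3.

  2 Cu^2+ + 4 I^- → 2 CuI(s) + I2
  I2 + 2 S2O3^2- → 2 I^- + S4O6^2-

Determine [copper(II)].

0.179 M

n(S2O3^2-) = 0.0133 × 0.131 = 1.74 × 10^-3 mol
n(I2) = n(S2O3^2-)/2 = 8.71 × 10^-4 mol
From the 2:1 ratio, n(Cu2+) in the aliquot = 2/1 × 8.71 × 10^-4 = 1.74 × 10^-3 mol
[Cu2+] = 1.74 × 10^-3 / 0.00975 = 0.179 mol/L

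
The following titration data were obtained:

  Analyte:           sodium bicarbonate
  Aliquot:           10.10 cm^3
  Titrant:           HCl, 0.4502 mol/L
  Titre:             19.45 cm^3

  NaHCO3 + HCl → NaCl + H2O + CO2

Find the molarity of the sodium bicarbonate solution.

0.8670 mol/L

n(HCl) = 0.01945 L × 0.4502 mol/L = 8.756 × 10^-3 mol
n(NaHCO3) = 8.756 × 10^-3 mol (1:1 mole ratio)
[NaHCO3] = 8.756 × 10^-3 mol / 0.01010 L = 0.8670 mol/L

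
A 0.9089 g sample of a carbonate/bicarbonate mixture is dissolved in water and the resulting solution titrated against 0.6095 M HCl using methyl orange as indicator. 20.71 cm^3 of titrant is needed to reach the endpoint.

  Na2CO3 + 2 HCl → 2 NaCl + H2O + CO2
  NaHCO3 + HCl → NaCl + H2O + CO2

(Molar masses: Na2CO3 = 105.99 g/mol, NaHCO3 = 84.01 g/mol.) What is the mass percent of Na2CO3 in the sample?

28.49 %

n(HCl) = 0.02071 × 0.6095 = 0.01262 mol
Let x = n(Na2CO3), y = n(NaHCO3).
Titrant: 2x + 1y = 0.01262;  mass: 105.99x + 84.01y = 0.9089
Solving, x = 2.443 × 10^-3 mol, y = 7.737 × 10^-3 mol
mass of Na2CO3 = 2.443 × 10^-3 × 105.99 = 0.2589 g
% Na2CO3 = 0.2589 / 0.9089 × 100 = 28.49 %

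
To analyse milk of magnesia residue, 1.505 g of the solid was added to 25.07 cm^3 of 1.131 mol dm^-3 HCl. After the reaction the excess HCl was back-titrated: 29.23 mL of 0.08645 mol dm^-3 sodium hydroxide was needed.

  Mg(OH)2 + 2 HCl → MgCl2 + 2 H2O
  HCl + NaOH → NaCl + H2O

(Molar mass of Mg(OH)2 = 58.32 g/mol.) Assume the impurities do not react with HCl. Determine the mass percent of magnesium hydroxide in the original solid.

n(HCl) added = 0.02507 × 1.131 = 0.02835 mol
n(NaOH) used in back-titration = 0.02923 × 0.08645 = 2.527 × 10^-3 mol
n(HCl) left over = 2.527 × 10^-3 mol (1:1 ratio)
n(HCl) consumed by analyte = 0.02835 − 2.527 × 10^-3 = 0.02583 mol
From the 1:2 ratio, n(Mg(OH)2) = 1/2 × 0.02583 = 0.01291 mol
mass of Mg(OH)2 = 0.01291 × 58.32 = 0.7531 g
% Mg(OH)2 = 0.7531 / 1.505 × 100 = 50.04 %

50.04 %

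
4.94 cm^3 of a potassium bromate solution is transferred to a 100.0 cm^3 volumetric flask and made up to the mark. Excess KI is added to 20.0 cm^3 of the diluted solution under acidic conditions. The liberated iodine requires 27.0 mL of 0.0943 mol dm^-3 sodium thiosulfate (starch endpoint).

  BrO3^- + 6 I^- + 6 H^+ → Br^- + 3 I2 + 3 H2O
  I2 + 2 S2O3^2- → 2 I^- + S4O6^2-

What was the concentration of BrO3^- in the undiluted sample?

n(S2O3^2-) = 0.0270 × 0.0943 = 2.55 × 10^-3 mol
n(I2) = n(S2O3^2-)/2 = 1.27 × 10^-3 mol
From the 1:3 ratio, n(BrO3^-) in the aliquot = 1/3 × 1.27 × 10^-3 = 4.24 × 10^-4 mol
[BrO3^-]_dilute = 4.24 × 10^-4 / 0.0200 = 0.0212 mol/L
[BrO3^-]_original = 0.0212 × 100.0/4.94 = 0.430 mol/L

0.430 mol/L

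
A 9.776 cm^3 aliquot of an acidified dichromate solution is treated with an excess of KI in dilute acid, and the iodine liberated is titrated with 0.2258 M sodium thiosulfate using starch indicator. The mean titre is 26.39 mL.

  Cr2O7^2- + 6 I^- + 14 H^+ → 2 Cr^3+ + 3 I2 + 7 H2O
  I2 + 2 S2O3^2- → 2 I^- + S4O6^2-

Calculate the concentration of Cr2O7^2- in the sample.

n(S2O3^2-) = 0.02639 × 0.2258 = 5.959 × 10^-3 mol
n(I2) = n(S2O3^2-)/2 = 2.979 × 10^-3 mol
From the 1:3 ratio, n(Cr2O7^2-) in the aliquot = 1/3 × 2.979 × 10^-3 = 9.931 × 10^-4 mol
[Cr2O7^2-] = 9.931 × 10^-4 / 0.009776 = 0.1016 mol/L

0.1016 M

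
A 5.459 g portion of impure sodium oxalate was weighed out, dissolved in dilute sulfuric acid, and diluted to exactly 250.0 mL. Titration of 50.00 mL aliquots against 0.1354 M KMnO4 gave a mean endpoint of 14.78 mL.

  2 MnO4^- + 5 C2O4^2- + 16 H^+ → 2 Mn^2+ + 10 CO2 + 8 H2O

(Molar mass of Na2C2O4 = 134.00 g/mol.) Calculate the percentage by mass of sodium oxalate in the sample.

61.40 %

n(KMnO4) per titration = 0.01478 × 0.1354 = 2.001 × 10^-3 mol
From the 5:2 ratio, n(Na2C2O4) in each aliquot = 5/2 × 2.001 × 10^-3 = 5.003 × 10^-3 mol
n(Na2C2O4) in the whole flask = 5.003 × 10^-3 × 250.0/50.00 = 0.02502 mol
mass of Na2C2O4 = 0.02502 × 134.00 = 3.352 g
% Na2C2O4 = 3.352 / 5.459 × 100 = 61.40 %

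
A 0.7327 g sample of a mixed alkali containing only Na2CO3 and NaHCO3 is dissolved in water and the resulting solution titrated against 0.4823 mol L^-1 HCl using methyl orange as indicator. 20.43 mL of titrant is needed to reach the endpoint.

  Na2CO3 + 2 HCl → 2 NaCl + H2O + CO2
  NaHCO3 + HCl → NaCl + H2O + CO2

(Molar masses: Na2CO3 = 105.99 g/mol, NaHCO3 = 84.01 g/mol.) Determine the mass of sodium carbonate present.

n(HCl) = 0.02043 × 0.4823 = 9.853 × 10^-3 mol
Let x = n(Na2CO3), y = n(NaHCO3).
Titrant: 2x + 1y = 9.853 × 10^-3;  mass: 105.99x + 84.01y = 0.7327
Solving, x = 1.533 × 10^-3 mol, y = 6.788 × 10^-3 mol
mass of Na2CO3 = 1.533 × 10^-3 × 105.99 = 0.1625 g

0.1625 g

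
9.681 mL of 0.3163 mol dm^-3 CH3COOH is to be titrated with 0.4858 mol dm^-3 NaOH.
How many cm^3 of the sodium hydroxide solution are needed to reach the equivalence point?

CH3COOH + NaOH → CH3COONa + H2O
n(CH3COOH) = 0.009681 L × 0.3163 mol/L = 3.062 × 10^-3 mol
n(NaOH) = 3.062 × 10^-3 mol (1:1 stoichiometry)
V(NaOH) = 3.062 × 10^-3 mol / 0.4858 mol/L = 0.006303 L = 6.303 mL

6.303 mL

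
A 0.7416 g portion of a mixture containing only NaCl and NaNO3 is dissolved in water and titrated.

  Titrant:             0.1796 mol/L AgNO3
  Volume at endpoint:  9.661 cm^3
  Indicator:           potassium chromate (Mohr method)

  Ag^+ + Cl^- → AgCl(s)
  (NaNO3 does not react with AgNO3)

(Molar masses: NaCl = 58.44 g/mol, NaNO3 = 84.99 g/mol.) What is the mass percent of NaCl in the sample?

n(AgNO3) = 0.009661 × 0.1796 = 1.735 × 10^-3 mol
Let x = n(NaCl), y = n(NaNO3).
Titrant: 1x = 1.735 × 10^-3;  mass: 58.44x + 84.99y = 0.7416
Solving, x = 1.735 × 10^-3 mol, y = 7.533 × 10^-3 mol
mass of NaCl = 1.735 × 10^-3 × 58.44 = 0.1014 g
% NaCl = 0.1014 / 0.7416 × 100 = 13.67 %

13.67 %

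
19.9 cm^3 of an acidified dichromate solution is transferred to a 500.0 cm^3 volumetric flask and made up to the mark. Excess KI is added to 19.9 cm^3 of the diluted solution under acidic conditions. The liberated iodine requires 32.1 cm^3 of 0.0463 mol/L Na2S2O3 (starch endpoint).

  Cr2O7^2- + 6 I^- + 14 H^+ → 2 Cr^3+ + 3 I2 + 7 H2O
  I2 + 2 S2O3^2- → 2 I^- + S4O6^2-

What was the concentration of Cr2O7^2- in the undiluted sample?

0.313 mol/L

n(S2O3^2-) = 0.0321 × 0.0463 = 1.49 × 10^-3 mol
n(I2) = n(S2O3^2-)/2 = 7.43 × 10^-4 mol
From the 1:3 ratio, n(Cr2O7^2-) in the aliquot = 1/3 × 7.43 × 10^-4 = 2.48 × 10^-4 mol
[Cr2O7^2-]_dilute = 2.48 × 10^-4 / 0.0199 = 0.0124 mol/L
[Cr2O7^2-]_original = 0.0124 × 500.0/19.9 = 0.313 mol/L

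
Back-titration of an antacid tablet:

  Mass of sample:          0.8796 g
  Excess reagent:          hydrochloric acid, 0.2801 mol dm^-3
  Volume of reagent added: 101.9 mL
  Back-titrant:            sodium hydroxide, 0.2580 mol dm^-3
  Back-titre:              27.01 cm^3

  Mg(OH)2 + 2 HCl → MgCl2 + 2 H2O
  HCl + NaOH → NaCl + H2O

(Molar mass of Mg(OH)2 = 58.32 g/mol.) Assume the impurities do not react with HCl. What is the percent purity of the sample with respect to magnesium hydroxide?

71.52 %

n(HCl) added = 0.1019 × 0.2801 = 0.02854 mol
n(NaOH) used in back-titration = 0.02701 × 0.2580 = 6.969 × 10^-3 mol
n(HCl) left over = 6.969 × 10^-3 mol (1:1 ratio)
n(HCl) consumed by analyte = 0.02854 − 6.969 × 10^-3 = 0.02157 mol
From the 1:2 ratio, n(Mg(OH)2) = 1/2 × 0.02157 = 0.01079 mol
mass of Mg(OH)2 = 0.01079 × 58.32 = 0.6291 g
% Mg(OH)2 = 0.6291 / 0.8796 × 100 = 71.52 %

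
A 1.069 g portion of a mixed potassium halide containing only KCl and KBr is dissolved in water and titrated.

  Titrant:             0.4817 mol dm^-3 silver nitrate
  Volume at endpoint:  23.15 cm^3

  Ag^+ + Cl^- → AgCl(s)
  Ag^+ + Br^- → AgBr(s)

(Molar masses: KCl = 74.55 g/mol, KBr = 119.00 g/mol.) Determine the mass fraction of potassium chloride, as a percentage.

40.48 %

n(AgNO3) = 0.02315 × 0.4817 = 0.01115 mol
Let x = n(KCl), y = n(KBr).
Titrant: 1x + 1y = 0.01115;  mass: 74.55x + 119.00y = 1.069
Solving, x = 5.805 × 10^-3 mol, y = 5.347 × 10^-3 mol
mass of KCl = 5.805 × 10^-3 × 74.55 = 0.4327 g
% KCl = 0.4327 / 1.069 × 100 = 40.48 %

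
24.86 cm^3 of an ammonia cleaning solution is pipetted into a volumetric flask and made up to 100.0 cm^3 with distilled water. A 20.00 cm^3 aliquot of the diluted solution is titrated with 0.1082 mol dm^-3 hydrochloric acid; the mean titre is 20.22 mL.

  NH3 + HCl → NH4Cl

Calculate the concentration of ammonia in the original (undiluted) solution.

0.4400 mol/L

n(HCl) = 0.02022 × 0.1082 = 2.188 × 10^-3 mol
n(NH3) in the aliquot = 2.188 × 10^-3 mol (1:1 ratio)
[NH3]_dilute = 2.188 × 10^-3 / 0.02000 = 0.1094 mol/L
Dilution factor = 100.0 / 24.86 = 4.023
[NH3]_stock = 0.1094 × 4.023 = 0.4400 mol/L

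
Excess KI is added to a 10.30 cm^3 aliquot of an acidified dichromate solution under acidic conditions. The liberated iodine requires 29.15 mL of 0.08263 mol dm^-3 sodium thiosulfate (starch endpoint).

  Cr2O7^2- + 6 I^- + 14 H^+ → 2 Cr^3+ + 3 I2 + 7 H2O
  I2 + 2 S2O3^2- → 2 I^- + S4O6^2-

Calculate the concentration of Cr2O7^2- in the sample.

0.03898 mol/L

n(S2O3^2-) = 0.02915 × 0.08263 = 2.409 × 10^-3 mol
n(I2) = n(S2O3^2-)/2 = 1.204 × 10^-3 mol
From the 1:3 ratio, n(Cr2O7^2-) in the aliquot = 1/3 × 1.204 × 10^-3 = 4.014 × 10^-4 mol
[Cr2O7^2-] = 4.014 × 10^-4 / 0.01030 = 0.03898 mol/L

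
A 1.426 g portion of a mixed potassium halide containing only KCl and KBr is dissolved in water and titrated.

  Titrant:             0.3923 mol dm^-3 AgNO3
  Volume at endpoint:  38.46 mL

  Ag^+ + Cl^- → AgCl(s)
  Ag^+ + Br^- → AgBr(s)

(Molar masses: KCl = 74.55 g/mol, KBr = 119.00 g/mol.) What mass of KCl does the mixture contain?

0.6196 g

n(AgNO3) = 0.03846 × 0.3923 = 0.01509 mol
Let x = n(KCl), y = n(KBr).
Titrant: 1x + 1y = 0.01509;  mass: 74.55x + 119.00y = 1.426
Solving, x = 8.312 × 10^-3 mol, y = 6.776 × 10^-3 mol
mass of KCl = 8.312 × 10^-3 × 74.55 = 0.6196 g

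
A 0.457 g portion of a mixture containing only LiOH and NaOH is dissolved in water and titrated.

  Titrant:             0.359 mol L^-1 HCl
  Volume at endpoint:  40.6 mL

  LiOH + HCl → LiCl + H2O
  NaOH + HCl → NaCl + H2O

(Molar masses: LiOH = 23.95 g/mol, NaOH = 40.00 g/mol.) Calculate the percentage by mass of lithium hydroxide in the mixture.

41.1 %

n(HCl) = 0.0406 × 0.359 = 0.0146 mol
Let x = n(LiOH), y = n(NaOH).
Titrant: 1x + 1y = 0.0146;  mass: 23.95x + 40.00y = 0.457
Solving, x = 7.85 × 10^-3 mol, y = 6.72 × 10^-3 mol
mass of LiOH = 7.85 × 10^-3 × 23.95 = 0.188 g
% LiOH = 0.188 / 0.457 × 100 = 41.1 %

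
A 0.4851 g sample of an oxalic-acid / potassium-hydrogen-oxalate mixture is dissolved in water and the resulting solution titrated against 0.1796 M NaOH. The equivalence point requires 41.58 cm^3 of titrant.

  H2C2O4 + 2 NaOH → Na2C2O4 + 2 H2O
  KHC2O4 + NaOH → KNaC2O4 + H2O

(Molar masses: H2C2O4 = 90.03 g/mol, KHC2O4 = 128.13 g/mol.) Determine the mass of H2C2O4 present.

0.2555 g

n(NaOH) = 0.04158 × 0.1796 = 7.468 × 10^-3 mol
Let x = n(H2C2O4), y = n(KHC2O4).
Titrant: 2x + 1y = 7.468 × 10^-3;  mass: 90.03x + 128.13y = 0.4851
Solving, x = 2.838 × 10^-3 mol, y = 1.792 × 10^-3 mol
mass of H2C2O4 = 2.838 × 10^-3 × 90.03 = 0.2555 g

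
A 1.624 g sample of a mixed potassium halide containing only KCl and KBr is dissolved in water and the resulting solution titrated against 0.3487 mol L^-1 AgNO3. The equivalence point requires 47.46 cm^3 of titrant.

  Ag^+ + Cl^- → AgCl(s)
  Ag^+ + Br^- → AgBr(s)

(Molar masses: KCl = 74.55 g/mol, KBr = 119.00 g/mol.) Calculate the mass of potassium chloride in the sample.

n(AgNO3) = 0.04746 × 0.3487 = 0.01655 mol
Let x = n(KCl), y = n(KBr).
Titrant: 1x + 1y = 0.01655;  mass: 74.55x + 119.00y = 1.624
Solving, x = 7.770 × 10^-3 mol, y = 8.780 × 10^-3 mol
mass of KCl = 7.770 × 10^-3 × 74.55 = 0.5792 g

0.5792 g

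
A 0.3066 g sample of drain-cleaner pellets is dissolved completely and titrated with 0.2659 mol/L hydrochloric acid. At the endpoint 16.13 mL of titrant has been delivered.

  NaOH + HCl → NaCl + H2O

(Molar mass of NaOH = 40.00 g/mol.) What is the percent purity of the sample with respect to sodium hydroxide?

n(HCl) = 0.01613 L × 0.2659 mol/L = 4.289 × 10^-3 mol
n(NaOH) = 4.289 × 10^-3 mol (1:1 ratio)
mass of NaOH = 4.289 × 10^-3 × 40.00 g/mol = 0.1716 g
% NaOH = 0.1716 / 0.3066 × 100 = 55.96 %

55.96 %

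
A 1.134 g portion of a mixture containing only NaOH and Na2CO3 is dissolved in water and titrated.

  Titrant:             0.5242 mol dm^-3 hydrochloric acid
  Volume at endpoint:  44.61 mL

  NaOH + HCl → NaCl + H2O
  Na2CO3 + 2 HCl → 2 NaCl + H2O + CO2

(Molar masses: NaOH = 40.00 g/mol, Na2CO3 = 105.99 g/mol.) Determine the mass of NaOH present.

0.3240 g

n(HCl) = 0.04461 × 0.5242 = 0.02338 mol
Let x = n(NaOH), y = n(Na2CO3).
Titrant: 1x + 2y = 0.02338;  mass: 40.00x + 105.99y = 1.134
Solving, x = 8.100 × 10^-3 mol, y = 7.642 × 10^-3 mol
mass of NaOH = 8.100 × 10^-3 × 40.00 = 0.3240 g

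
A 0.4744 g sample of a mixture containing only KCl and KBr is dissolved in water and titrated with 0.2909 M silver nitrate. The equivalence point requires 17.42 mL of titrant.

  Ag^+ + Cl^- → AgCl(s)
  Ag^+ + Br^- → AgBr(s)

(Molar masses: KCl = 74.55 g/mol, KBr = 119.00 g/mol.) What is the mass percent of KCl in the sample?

n(AgNO3) = 0.01742 × 0.2909 = 5.067 × 10^-3 mol
Let x = n(KCl), y = n(KBr).
Titrant: 1x + 1y = 5.067 × 10^-3;  mass: 74.55x + 119.00y = 0.4744
Solving, x = 2.894 × 10^-3 mol, y = 2.174 × 10^-3 mol
mass of KCl = 2.894 × 10^-3 × 74.55 = 0.2157 g
% KCl = 0.2157 / 0.4744 × 100 = 45.48 %

45.48 %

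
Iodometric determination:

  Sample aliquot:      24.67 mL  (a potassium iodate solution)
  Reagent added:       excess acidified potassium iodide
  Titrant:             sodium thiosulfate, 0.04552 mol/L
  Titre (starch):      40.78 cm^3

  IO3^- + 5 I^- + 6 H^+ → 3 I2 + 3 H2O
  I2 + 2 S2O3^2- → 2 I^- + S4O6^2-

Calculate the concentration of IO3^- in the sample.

n(S2O3^2-) = 0.04078 × 0.04552 = 1.856 × 10^-3 mol
n(I2) = n(S2O3^2-)/2 = 9.282 × 10^-4 mol
From the 1:3 ratio, n(IO3^-) in the aliquot = 1/3 × 9.282 × 10^-4 = 3.094 × 10^-4 mol
[IO3^-] = 3.094 × 10^-4 / 0.02467 = 0.01254 mol/L

0.01254 mol/L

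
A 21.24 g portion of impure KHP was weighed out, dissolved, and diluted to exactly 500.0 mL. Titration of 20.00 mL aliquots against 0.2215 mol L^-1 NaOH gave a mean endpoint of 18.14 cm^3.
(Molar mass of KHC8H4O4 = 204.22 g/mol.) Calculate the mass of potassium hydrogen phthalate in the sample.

KHC8H4O4 + NaOH → KNaC8H4O4 + H2O
n(NaOH) per titration = 0.01814 × 0.2215 = 4.018 × 10^-3 mol
n(KHC8H4O4) in each aliquot = 4.018 × 10^-3 mol (1:1 ratio)
n(KHC8H4O4) in the whole flask = 4.018 × 10^-3 × 500.0/20.00 = 0.1005 mol
mass of KHC8H4O4 = 0.1005 × 204.22 = 20.51 g

20.51 g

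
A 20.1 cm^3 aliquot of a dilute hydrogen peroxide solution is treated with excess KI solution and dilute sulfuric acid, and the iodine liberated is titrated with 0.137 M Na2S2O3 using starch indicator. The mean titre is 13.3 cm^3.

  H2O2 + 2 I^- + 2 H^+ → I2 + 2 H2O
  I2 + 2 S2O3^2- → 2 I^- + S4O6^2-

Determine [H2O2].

0.0453 M

n(S2O3^2-) = 0.0133 × 0.137 = 1.82 × 10^-3 mol
n(I2) = n(S2O3^2-)/2 = 9.11 × 10^-4 mol
n(H2O2) in the aliquot = 9.11 × 10^-4 mol (1:1 ratio)
[H2O2] = 9.11 × 10^-4 / 0.0201 = 0.0453 mol/L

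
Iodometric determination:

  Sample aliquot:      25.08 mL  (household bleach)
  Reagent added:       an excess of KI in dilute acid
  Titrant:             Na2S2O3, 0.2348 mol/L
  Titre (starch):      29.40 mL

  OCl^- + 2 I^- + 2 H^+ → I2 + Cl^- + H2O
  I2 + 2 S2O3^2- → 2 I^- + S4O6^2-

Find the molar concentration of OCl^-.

0.1376 mol/L

n(S2O3^2-) = 0.02940 × 0.2348 = 6.903 × 10^-3 mol
n(I2) = n(S2O3^2-)/2 = 3.452 × 10^-3 mol
n(OCl^-) in the aliquot = 3.452 × 10^-3 mol (1:1 ratio)
[OCl^-] = 3.452 × 10^-3 / 0.02508 = 0.1376 mol/L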